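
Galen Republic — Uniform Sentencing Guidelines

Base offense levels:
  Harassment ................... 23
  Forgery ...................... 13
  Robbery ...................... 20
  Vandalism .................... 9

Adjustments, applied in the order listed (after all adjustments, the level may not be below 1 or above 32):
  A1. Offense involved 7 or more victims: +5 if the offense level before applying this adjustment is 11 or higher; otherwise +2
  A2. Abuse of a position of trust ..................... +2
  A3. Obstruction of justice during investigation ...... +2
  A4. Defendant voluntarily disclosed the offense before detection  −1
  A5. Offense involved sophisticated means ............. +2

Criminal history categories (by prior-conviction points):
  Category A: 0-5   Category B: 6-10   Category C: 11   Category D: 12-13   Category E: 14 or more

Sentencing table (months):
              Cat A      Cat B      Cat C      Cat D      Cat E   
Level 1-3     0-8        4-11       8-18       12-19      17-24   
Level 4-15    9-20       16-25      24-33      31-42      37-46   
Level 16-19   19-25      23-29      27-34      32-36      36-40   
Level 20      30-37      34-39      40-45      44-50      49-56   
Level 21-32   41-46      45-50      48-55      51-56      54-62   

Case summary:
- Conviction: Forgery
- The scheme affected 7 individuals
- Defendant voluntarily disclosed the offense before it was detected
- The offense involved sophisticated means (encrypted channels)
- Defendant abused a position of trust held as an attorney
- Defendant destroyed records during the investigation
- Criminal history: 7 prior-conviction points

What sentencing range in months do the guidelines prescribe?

Base offense level for forgery: 13.
A1 applies (level before this adjustment is 13 ≥ 11, so +5): 13 + 5 = 18.
A2 applies: 18 + 2 = 20.
A3 applies: 20 + 2 = 22.
A4 applies: 22 − 1 = 21.
A5 applies: 21 + 2 = 23.
Final offense level: 23.
Criminal history: 7 prior points → Category B (6-10).
Level 23 falls in the 21-32 band.
Grid: Level 21-32 × Category B = 45-50 months.

45-50 months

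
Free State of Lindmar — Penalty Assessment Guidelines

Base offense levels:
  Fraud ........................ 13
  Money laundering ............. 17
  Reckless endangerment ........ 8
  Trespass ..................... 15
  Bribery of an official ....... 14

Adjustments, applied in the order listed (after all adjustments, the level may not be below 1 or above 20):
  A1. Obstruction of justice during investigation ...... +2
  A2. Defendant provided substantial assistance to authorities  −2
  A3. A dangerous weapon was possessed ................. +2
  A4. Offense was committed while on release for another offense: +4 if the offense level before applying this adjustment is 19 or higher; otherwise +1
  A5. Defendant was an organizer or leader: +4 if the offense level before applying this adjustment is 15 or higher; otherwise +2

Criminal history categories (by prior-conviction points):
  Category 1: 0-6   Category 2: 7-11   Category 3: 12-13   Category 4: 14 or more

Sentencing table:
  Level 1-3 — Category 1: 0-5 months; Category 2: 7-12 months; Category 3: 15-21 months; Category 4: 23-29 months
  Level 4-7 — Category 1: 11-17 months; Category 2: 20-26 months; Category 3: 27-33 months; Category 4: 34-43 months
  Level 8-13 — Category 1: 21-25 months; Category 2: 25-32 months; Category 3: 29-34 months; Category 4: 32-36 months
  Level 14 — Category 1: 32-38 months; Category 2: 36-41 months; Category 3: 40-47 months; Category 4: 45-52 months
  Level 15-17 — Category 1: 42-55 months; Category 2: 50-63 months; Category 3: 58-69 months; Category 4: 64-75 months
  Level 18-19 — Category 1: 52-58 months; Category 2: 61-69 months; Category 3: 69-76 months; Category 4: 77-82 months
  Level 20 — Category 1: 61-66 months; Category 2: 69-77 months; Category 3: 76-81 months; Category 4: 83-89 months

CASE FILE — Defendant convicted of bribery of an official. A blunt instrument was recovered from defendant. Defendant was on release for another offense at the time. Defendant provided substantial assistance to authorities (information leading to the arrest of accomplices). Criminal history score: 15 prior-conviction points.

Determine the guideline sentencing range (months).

Base offense level for bribery of an official: 14.
A1 does not apply.
A2 applies: 14 − 2 = 12.
A3 applies: 12 + 2 = 14.
A4 applies (level before this adjustment is 14 < 19, so +1): 14 + 1 = 15.
A5 does not apply.
Final offense level: 15.
Criminal history: 15 prior points → Category 4 (14+).
Level 15 falls in the 15-17 band.
Grid: Level 15-17 × Category 4 = 64-75 months.

64-75 months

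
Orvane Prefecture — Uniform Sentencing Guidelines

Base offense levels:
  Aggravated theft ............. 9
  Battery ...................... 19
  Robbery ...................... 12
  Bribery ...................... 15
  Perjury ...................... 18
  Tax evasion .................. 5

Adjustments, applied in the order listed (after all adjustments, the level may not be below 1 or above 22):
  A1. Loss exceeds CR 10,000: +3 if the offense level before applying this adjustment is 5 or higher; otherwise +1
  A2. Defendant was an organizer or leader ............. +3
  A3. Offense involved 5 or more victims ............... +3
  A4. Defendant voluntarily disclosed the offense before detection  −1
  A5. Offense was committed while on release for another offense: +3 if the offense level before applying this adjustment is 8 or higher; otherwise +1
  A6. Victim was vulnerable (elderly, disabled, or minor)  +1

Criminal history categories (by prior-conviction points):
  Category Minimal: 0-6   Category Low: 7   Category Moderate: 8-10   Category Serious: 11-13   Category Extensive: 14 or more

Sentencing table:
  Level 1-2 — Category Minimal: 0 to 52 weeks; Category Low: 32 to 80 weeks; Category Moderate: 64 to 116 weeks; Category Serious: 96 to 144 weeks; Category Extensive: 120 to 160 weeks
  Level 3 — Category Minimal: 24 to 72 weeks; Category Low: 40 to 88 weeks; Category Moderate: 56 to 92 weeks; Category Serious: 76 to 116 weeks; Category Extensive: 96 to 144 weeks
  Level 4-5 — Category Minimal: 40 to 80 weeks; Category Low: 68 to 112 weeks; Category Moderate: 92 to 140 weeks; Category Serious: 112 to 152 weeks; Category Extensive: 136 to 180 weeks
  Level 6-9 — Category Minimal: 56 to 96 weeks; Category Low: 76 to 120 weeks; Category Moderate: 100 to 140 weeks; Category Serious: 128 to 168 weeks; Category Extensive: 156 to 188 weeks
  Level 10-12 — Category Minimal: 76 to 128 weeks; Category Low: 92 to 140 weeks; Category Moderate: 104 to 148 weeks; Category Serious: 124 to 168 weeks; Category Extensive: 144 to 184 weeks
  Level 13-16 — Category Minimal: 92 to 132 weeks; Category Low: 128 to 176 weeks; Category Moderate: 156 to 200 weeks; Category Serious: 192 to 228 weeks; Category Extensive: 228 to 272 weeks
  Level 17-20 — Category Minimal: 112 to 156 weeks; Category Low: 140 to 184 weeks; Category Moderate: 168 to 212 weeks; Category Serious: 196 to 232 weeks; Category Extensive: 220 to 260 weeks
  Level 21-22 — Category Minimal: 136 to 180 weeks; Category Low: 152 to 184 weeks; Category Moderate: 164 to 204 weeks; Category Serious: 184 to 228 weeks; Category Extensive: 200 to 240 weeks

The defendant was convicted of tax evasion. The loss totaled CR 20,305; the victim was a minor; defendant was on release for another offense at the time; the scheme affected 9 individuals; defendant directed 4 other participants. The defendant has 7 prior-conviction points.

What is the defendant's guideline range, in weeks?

Base offense level for tax evasion: 5.
A1 applies (level before this adjustment is 5 ≥ 5, so +3): 5 + 3 = 8.
A2 applies: 8 + 3 = 11.
A3 applies: 11 + 3 = 14.
A5 applies (level before this adjustment is 14 ≥ 8, so +3): 14 + 3 = 17.
A6 applies: 17 + 1 = 18.
Final offense level: 18.
Criminal history: 7 prior points → Category Low (7).
Level 18 falls in the 17-20 band.
Grid: Level 17-20 × Category Low = 140-184 weeks.

140-184 weeks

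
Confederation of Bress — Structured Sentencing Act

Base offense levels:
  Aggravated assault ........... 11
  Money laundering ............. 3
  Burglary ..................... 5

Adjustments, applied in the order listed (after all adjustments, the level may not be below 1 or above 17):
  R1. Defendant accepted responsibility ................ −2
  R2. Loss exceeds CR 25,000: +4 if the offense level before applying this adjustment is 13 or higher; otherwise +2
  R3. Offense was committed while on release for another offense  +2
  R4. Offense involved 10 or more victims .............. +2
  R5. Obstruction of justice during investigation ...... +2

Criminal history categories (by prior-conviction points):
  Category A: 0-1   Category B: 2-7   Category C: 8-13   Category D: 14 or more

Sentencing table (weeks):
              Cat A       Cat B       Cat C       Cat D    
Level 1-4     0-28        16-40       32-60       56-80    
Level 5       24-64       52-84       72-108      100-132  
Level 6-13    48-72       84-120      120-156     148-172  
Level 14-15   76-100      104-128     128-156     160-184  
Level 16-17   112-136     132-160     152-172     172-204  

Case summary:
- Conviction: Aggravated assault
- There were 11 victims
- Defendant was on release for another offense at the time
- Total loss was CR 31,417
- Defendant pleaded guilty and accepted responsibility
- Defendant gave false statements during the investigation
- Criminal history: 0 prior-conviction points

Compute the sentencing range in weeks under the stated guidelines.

Base offense level for aggravated assault: 11.
R1 applies: 11 − 2 = 9.
R2 applies (level before this adjustment is 9 < 13, so +2): 9 + 2 = 11.
R3 applies: 11 + 2 = 13.
R4 applies: 13 + 2 = 15.
R5 applies: 15 + 2 = 17.
Final offense level: 17.
Criminal history: 0 prior points → Category A (0-1).
Level 17 falls in the 16-17 band.
Grid: Level 16-17 × Category A = 112-136 weeks.

112-136 weeks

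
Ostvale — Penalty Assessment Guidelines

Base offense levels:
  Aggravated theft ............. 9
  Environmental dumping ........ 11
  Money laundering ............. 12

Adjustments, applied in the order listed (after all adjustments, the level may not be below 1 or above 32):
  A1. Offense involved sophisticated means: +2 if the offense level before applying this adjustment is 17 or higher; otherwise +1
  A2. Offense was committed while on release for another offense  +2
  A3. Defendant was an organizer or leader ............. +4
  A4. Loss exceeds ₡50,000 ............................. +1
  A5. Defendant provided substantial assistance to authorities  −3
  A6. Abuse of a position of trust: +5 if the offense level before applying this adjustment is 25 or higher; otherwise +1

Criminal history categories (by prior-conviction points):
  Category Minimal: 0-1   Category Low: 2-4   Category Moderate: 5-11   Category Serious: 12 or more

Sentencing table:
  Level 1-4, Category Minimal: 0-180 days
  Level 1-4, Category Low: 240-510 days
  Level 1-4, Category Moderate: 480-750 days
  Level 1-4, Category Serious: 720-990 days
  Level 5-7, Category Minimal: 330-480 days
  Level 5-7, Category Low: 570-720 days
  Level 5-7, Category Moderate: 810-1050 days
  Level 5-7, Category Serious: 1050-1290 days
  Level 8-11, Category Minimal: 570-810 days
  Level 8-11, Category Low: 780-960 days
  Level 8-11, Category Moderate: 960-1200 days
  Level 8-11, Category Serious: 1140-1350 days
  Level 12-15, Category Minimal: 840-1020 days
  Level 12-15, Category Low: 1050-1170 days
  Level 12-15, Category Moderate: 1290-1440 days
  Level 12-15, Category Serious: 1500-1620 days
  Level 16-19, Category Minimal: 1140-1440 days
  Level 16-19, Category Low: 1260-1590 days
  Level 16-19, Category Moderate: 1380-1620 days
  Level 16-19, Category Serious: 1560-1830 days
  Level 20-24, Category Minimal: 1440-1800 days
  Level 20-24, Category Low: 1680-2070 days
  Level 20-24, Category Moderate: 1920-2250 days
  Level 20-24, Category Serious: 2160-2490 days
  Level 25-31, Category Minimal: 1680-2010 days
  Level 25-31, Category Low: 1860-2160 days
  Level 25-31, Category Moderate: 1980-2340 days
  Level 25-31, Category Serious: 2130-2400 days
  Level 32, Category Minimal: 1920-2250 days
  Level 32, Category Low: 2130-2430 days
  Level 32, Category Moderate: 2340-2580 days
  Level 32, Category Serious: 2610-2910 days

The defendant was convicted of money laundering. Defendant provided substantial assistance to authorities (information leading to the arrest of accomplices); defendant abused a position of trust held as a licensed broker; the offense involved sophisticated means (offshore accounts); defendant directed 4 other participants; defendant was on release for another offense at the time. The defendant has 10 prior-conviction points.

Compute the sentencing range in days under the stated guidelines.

1380-1620 days

Base offense level for money laundering: 12.
A1 applies (level before this adjustment is 12 < 17, so +1): 12 + 1 = 13.
A2 applies: 13 + 2 = 15.
A3 applies: 15 + 4 = 19.
A5 applies: 19 − 3 = 16.
A6 applies (level before this adjustment is 16 < 25, so +1): 16 + 1 = 17.
Final offense level: 17.
Criminal history: 10 prior points → Category Moderate (5-11).
Level 17 falls in the 16-19 band.
Grid: Level 16-19 × Category Moderate = 1380-1620 days.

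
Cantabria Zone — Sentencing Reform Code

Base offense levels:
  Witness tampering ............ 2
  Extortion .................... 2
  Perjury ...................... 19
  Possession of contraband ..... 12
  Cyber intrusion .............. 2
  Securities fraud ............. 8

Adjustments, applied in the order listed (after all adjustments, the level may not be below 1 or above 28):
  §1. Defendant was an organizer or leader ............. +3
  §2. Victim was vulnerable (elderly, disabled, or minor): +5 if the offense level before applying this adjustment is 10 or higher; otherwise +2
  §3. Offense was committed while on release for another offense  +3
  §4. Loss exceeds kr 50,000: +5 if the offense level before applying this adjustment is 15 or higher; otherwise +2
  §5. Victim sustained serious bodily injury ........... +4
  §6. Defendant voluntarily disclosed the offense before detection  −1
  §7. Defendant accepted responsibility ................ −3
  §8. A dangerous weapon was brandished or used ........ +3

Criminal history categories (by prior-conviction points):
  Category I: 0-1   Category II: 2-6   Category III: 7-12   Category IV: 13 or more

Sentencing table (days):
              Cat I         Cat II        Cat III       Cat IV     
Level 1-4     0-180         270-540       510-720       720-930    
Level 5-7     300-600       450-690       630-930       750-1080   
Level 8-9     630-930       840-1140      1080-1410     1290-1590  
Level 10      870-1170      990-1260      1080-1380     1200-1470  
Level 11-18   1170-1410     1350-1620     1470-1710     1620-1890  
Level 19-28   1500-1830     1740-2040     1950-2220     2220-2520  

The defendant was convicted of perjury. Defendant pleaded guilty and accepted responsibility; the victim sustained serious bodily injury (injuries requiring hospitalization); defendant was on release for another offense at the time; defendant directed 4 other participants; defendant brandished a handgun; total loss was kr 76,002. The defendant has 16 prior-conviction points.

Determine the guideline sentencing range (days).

Base offense level for perjury: 19.
§1 applies: 19 + 3 = 22.
§2 does not apply.
§3 applies: 22 + 3 = 25.
§4 applies (level before this adjustment is 25 ≥ 15, so +5): 25 + 5 = 30.
§5 applies: 30 + 4 = 34.
§7 applies: 34 − 3 = 31.
§8 applies: 31 + 3 = 34.
Level 34 exceeds the maximum of 28; capped at 28.
Final offense level: 28.
Criminal history: 16 prior points → Category IV (13+).
Level 28 falls in the 19-28 band.
Grid: Level 19-28 × Category IV = 2220-2520 days.

2220-2520 days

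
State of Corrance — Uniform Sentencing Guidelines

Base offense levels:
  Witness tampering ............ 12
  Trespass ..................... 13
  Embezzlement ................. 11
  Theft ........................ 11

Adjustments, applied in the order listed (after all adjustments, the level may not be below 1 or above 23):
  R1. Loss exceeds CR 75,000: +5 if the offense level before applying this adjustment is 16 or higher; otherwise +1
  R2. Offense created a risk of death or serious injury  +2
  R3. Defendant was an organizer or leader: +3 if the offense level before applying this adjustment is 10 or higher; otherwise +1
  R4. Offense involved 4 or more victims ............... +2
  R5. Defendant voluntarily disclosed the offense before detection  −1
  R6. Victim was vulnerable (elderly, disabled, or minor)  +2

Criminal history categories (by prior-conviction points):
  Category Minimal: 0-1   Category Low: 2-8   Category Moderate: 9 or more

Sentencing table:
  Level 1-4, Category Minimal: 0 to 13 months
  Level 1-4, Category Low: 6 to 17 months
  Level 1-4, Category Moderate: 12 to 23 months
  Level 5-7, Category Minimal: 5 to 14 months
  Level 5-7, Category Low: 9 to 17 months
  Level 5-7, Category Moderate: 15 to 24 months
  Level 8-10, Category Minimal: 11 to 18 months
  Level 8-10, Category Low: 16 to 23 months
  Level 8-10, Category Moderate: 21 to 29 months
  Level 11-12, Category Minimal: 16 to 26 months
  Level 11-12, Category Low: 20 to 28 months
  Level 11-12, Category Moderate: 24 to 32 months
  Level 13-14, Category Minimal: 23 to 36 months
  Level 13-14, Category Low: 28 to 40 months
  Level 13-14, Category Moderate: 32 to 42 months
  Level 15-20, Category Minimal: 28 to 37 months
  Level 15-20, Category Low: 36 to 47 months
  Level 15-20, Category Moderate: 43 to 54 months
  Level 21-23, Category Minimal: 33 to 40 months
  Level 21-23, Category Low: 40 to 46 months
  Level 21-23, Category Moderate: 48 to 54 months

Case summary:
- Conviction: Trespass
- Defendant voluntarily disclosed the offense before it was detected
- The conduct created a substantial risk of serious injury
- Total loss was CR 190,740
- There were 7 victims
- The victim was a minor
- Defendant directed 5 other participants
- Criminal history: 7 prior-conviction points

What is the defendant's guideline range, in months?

Base offense level for trespass: 13.
R1 applies (level before this adjustment is 13 < 16, so +1): 13 + 1 = 14.
R2 applies: 14 + 2 = 16.
R3 applies (level before this adjustment is 16 ≥ 10, so +3): 16 + 3 = 19.
R4 applies: 19 + 2 = 21.
R5 applies: 21 − 1 = 20.
R6 applies: 20 + 2 = 22.
Final offense level: 22.
Criminal history: 7 prior points → Category Low (2-8).
Level 22 falls in the 21-23 band.
Grid: Level 21-23 × Category Low = 40-46 months.

40-46 months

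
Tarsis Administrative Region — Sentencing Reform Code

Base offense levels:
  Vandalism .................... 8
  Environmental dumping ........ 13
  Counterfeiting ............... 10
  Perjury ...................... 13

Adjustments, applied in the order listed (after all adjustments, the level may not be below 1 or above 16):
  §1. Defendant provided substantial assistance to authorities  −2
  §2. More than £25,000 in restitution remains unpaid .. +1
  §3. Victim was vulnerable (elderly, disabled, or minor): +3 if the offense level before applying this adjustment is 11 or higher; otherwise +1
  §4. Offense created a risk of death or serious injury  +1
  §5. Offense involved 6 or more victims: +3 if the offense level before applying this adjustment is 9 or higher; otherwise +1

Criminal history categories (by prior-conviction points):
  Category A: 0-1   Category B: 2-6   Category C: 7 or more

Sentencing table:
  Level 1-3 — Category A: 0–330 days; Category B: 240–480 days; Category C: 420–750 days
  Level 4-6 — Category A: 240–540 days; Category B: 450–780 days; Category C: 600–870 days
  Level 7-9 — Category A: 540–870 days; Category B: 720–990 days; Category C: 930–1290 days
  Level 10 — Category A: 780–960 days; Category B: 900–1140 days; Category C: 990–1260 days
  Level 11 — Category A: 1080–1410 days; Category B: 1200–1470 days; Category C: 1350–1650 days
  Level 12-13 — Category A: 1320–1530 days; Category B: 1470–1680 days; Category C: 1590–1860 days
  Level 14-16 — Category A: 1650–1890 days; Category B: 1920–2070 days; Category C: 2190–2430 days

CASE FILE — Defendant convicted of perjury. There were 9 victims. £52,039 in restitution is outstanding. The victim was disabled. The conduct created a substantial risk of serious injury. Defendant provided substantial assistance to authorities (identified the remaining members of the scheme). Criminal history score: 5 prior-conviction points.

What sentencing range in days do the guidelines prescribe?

Base offense level for perjury: 13.
§1 applies: 13 − 2 = 11.
§2 applies: 11 + 1 = 12.
§3 applies (level before this adjustment is 12 ≥ 11, so +3): 12 + 3 = 15.
§4 applies: 15 + 1 = 16.
§5 applies (level before this adjustment is 16 ≥ 9, so +3): 16 + 3 = 19.
Level 19 exceeds the maximum of 16; capped at 16.
Final offense level: 16.
Criminal history: 5 prior points → Category B (2-6).
Level 16 falls in the 14-16 band.
Grid: Level 14-16 × Category B = 1920-2070 days.

1920-2070 days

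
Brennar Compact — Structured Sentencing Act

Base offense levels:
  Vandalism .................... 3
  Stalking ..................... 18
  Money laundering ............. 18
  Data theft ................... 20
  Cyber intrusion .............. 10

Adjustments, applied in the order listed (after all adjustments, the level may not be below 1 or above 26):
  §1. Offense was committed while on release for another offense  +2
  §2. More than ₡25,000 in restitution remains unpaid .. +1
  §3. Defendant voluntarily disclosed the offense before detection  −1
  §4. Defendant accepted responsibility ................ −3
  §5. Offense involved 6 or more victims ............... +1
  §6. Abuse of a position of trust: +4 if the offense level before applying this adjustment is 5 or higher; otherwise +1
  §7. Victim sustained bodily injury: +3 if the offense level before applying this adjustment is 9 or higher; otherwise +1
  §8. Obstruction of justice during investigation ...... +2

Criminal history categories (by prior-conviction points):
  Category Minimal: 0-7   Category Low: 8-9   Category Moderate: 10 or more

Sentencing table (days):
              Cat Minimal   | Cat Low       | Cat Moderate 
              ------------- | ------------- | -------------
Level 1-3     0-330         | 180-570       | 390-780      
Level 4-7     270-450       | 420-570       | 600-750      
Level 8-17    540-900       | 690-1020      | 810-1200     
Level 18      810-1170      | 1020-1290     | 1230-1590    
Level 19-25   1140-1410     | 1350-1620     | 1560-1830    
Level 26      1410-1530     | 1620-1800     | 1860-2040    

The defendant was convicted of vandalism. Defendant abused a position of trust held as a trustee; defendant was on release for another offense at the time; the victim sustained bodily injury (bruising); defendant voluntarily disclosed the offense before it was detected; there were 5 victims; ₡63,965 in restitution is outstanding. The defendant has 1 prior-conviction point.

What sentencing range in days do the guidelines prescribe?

540-900 days

Base offense level for vandalism: 3.
§1 applies: 3 + 2 = 5.
§2 applies: 5 + 1 = 6.
§3 applies: 6 − 1 = 5.
§6 applies (level before this adjustment is 5 ≥ 5, so +4): 5 + 4 = 9.
§7 applies (level before this adjustment is 9 ≥ 9, so +3): 9 + 3 = 12.
Final offense level: 12.
Criminal history: 1 prior point → Category Minimal (0-7).
Level 12 falls in the 8-17 band.
Grid: Level 8-17 × Category Minimal = 540-900 days.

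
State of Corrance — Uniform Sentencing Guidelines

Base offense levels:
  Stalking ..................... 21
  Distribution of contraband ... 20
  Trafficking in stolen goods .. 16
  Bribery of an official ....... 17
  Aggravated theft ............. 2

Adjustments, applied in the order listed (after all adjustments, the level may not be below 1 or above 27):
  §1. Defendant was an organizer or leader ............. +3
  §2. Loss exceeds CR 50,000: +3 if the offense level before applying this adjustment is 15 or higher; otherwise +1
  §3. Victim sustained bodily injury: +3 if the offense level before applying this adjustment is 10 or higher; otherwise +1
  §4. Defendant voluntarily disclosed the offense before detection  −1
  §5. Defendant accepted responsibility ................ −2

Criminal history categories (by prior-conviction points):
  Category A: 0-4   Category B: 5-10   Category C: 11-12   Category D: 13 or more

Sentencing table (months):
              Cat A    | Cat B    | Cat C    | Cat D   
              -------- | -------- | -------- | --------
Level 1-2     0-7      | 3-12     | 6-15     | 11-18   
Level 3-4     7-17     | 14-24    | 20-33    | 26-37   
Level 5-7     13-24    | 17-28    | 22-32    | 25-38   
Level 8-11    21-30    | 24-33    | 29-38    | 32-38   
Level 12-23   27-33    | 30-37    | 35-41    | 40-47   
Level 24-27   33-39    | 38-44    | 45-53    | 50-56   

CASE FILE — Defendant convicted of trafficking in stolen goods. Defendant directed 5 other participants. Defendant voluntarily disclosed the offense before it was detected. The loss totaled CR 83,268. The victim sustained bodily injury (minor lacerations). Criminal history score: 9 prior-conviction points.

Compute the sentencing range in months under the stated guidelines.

Base offense level for trafficking in stolen goods: 16.
§1 applies: 16 + 3 = 19.
§2 applies (level before this adjustment is 19 ≥ 15, so +3): 19 + 3 = 22.
§3 applies (level before this adjustment is 22 ≥ 10, so +3): 22 + 3 = 25.
§4 applies: 25 − 1 = 24.
§5 does not apply.
Final offense level: 24.
Criminal history: 9 prior points → Category B (5-10).
Level 24 falls in the 24-27 band.
Grid: Level 24-27 × Category B = 38-44 months.

38-44 months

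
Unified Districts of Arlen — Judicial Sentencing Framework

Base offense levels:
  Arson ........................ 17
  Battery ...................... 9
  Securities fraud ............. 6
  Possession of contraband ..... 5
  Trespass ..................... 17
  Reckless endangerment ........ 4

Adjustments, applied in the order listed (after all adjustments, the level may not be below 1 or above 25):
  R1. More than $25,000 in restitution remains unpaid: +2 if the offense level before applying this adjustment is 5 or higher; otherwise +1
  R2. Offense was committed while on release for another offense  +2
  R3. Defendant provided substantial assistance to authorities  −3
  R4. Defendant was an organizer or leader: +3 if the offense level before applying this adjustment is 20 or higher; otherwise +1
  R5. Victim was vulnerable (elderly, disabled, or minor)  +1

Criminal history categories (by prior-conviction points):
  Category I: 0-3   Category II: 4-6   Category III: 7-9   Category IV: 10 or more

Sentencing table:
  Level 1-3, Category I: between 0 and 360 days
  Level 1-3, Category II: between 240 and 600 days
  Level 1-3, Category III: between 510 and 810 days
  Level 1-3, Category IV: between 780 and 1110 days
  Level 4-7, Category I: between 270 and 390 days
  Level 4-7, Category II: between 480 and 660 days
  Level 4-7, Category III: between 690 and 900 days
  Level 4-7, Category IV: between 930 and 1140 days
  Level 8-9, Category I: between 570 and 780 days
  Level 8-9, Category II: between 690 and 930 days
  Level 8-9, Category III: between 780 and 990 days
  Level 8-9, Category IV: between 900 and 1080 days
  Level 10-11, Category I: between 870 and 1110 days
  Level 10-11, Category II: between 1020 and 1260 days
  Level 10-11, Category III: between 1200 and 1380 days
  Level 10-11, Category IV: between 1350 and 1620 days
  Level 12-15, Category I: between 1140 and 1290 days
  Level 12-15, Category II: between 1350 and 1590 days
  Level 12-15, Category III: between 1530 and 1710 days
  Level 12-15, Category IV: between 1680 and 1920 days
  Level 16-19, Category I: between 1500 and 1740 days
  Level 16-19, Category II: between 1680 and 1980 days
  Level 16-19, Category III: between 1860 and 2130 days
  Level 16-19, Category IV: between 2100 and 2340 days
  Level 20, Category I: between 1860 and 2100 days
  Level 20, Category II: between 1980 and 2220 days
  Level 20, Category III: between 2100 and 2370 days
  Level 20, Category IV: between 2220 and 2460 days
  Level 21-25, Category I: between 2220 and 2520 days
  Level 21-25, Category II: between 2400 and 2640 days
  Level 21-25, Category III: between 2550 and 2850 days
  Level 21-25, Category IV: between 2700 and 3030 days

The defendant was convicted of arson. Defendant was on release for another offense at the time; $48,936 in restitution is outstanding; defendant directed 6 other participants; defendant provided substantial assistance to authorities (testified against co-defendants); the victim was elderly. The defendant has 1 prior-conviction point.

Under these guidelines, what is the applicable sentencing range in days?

Base offense level for arson: 17.
R1 applies (level before this adjustment is 17 ≥ 5, so +2): 17 + 2 = 19.
R2 applies: 19 + 2 = 21.
R3 applies: 21 − 3 = 18.
R4 applies (level before this adjustment is 18 < 20, so +1): 18 + 1 = 19.
R5 applies: 19 + 1 = 20.
Final offense level: 20.
Criminal history: 1 prior point → Category I (0-3).
Level 20 falls in the 20 band.
Grid: Level 20 × Category I = 1860-2100 days.

1860-2100 days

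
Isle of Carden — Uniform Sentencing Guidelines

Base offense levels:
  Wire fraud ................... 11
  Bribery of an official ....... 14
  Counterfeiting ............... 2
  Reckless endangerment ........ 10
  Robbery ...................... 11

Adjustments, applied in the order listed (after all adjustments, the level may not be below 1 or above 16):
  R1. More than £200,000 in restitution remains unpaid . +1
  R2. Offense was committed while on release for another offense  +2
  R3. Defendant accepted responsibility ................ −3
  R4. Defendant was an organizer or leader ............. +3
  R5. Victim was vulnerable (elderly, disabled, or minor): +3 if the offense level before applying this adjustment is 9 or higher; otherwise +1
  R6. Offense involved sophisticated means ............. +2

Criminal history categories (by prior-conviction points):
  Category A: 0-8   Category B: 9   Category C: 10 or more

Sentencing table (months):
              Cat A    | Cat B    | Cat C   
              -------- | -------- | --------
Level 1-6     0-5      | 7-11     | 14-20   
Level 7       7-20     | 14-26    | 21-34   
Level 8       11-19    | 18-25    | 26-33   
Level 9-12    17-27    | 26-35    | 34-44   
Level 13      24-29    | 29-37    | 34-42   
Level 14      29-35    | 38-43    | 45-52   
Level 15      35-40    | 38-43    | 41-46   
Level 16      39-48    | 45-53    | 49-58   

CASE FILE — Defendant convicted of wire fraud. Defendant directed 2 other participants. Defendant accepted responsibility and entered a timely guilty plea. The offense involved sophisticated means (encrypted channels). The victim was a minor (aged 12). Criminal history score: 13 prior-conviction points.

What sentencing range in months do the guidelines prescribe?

Base offense level for wire fraud: 11.
R3 applies: 11 − 3 = 8.
R4 applies: 8 + 3 = 11.
R5 applies (level before this adjustment is 11 ≥ 9, so +3): 11 + 3 = 14.
R6 applies: 14 + 2 = 16.
Final offense level: 16.
Criminal history: 13 prior points → Category C (10+).
Level 16 falls in the 16 band.
Grid: Level 16 × Category C = 49-58 months.

49-58 months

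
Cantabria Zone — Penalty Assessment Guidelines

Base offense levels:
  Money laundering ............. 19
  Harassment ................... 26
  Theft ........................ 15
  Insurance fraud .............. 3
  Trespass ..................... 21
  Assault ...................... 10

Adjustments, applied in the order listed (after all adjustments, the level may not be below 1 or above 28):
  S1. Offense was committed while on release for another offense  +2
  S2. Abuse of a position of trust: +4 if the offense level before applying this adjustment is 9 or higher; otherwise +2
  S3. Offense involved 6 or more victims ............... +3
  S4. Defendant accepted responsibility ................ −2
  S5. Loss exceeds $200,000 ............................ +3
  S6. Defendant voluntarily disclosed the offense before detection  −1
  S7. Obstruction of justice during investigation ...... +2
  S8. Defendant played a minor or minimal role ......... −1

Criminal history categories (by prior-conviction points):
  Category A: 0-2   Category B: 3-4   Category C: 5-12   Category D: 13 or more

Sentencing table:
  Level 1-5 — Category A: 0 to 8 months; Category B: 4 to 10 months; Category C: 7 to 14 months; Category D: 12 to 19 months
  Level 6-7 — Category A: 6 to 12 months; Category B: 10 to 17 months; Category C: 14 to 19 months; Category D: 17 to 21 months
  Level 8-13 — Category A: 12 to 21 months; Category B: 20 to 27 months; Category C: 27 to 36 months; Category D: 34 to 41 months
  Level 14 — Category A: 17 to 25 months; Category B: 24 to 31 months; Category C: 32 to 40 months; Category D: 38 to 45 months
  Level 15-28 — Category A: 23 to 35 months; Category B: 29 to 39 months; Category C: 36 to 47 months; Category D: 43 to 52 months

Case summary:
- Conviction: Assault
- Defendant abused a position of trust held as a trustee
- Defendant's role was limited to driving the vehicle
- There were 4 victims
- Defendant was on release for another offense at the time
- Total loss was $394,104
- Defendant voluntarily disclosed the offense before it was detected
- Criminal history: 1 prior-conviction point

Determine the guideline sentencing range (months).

23-35 months

Base offense level for assault: 10.
S1 applies: 10 + 2 = 12.
S2 applies (level before this adjustment is 12 ≥ 9, so +4): 12 + 4 = 16.
S3 does not apply.
S4 does not apply.
S5 applies: 16 + 3 = 19.
S6 applies: 19 − 1 = 18.
S7 does not apply.
S8 applies: 18 − 1 = 17.
Final offense level: 17.
Criminal history: 1 prior point → Category A (0-2).
Level 17 falls in the 15-28 band.
Grid: Level 15-28 × Category A = 23-35 months.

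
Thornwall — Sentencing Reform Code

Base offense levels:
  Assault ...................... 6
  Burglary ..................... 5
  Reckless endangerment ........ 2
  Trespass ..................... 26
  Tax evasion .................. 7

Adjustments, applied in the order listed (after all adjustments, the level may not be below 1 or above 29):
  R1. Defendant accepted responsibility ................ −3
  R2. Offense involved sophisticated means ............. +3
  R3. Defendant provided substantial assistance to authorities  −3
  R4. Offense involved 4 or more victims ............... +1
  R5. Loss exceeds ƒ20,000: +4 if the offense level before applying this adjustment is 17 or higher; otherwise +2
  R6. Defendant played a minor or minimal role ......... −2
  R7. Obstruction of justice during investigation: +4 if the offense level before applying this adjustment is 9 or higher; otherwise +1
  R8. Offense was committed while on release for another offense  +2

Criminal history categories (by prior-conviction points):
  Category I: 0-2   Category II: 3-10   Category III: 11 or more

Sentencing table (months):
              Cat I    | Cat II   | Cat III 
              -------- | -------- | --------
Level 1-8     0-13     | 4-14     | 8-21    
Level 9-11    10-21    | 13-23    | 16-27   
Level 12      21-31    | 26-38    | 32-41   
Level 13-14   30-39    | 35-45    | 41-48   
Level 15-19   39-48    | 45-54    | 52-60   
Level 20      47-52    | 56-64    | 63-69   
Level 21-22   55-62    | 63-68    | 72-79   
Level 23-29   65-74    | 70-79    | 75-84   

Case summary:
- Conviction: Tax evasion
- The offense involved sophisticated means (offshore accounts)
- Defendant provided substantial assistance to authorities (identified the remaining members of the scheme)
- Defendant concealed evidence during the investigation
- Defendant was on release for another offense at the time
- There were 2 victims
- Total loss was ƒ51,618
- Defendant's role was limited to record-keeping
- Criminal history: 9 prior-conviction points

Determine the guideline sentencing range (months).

Base offense level for tax evasion: 7.
R1 does not apply.
R2 applies: 7 + 3 = 10.
R3 applies: 10 − 3 = 7.
R4 does not apply.
R5 applies (level before this adjustment is 7 < 17, so +2): 7 + 2 = 9.
R6 applies: 9 − 2 = 7.
R7 applies (level before this adjustment is 7 < 9, so +1): 7 + 1 = 8.
R8 applies: 8 + 2 = 10.
Final offense level: 10.
Criminal history: 9 prior points → Category II (3-10).
Level 10 falls in the 9-11 band.
Grid: Level 9-11 × Category II = 13-23 months.

13-23 months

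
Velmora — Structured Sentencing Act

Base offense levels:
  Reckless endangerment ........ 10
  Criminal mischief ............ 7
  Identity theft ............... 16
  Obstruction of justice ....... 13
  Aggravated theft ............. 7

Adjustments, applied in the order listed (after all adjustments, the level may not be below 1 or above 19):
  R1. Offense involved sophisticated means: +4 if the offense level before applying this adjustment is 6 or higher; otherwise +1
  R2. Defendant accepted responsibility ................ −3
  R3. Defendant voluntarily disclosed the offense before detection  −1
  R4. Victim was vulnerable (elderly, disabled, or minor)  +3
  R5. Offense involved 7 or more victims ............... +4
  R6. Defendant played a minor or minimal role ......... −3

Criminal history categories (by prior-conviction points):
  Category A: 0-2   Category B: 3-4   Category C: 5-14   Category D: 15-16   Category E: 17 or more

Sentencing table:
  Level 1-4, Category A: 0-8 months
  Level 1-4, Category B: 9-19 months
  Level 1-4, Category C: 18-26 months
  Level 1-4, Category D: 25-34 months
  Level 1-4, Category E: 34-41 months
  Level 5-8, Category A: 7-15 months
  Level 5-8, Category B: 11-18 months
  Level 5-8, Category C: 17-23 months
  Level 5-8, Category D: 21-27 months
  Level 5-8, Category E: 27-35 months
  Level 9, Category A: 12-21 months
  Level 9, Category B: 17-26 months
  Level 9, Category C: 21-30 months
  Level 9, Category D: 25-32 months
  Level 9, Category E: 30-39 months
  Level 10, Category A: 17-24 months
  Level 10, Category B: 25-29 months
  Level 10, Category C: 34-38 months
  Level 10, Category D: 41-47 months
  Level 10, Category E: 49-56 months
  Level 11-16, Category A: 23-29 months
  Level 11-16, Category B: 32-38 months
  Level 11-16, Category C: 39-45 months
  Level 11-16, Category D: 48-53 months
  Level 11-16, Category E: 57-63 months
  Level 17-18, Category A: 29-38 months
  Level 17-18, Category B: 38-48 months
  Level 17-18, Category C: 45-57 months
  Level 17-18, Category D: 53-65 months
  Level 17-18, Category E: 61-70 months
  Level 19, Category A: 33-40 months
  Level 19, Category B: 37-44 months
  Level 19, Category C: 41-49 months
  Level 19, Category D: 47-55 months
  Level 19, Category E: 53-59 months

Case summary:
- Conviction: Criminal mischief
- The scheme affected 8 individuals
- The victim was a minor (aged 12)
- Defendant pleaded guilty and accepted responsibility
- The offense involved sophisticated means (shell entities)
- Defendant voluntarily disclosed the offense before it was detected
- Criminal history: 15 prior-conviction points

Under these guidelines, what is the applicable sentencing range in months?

Base offense level for criminal mischief: 7.
R1 applies (level before this adjustment is 7 ≥ 6, so +4): 7 + 4 = 11.
R2 applies: 11 − 3 = 8.
R3 applies: 8 − 1 = 7.
R4 applies: 7 + 3 = 10.
R5 applies: 10 + 4 = 14.
Final offense level: 14.
Criminal history: 15 prior points → Category D (15-16).
Level 14 falls in the 11-16 band.
Grid: Level 11-16 × Category D = 48-53 months.

48-53 months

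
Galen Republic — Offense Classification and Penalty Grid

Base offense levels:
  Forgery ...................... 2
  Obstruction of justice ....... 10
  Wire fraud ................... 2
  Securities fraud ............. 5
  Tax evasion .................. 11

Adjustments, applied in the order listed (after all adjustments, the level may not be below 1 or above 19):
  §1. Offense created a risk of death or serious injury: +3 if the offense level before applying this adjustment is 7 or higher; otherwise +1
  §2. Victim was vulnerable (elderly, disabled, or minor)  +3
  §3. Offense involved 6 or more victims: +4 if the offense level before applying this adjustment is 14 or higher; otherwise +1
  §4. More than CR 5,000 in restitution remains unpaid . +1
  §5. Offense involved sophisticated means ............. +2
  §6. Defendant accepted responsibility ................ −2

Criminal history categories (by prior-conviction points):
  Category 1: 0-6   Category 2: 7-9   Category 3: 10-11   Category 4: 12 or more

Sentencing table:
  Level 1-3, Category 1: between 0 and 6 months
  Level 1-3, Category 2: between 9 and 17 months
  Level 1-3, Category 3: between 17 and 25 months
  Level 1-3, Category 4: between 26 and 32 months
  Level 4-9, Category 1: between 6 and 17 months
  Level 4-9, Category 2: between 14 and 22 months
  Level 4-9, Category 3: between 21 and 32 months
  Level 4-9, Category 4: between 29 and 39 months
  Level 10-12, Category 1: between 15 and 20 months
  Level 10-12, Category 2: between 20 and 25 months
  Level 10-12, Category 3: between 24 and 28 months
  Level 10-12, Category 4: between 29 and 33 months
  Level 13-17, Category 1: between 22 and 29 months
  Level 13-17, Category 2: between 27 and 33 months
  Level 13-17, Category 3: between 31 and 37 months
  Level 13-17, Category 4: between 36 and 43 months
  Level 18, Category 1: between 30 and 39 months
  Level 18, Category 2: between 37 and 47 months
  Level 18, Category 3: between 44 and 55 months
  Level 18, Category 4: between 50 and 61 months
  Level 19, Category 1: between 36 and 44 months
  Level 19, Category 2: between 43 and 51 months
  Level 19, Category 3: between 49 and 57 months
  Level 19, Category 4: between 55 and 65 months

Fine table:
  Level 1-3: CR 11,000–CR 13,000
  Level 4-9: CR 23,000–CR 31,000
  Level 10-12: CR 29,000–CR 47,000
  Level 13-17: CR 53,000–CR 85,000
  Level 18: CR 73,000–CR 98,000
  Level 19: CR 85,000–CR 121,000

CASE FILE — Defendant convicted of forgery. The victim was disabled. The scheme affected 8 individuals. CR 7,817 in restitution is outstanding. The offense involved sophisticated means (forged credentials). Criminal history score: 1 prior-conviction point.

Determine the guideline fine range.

CR 23,000–CR 31,000

Base offense level for forgery: 2.
§1 does not apply.
§2 applies: 2 + 3 = 5.
§3 applies (level before this adjustment is 5 < 14, so +1): 5 + 1 = 6.
§4 applies: 6 + 1 = 7.
§5 applies: 7 + 2 = 9.
Final offense level: 9.
Level 9 falls in the 4-9 band.
Fine table: Level 4-9 → CR 23,000–CR 31,000.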